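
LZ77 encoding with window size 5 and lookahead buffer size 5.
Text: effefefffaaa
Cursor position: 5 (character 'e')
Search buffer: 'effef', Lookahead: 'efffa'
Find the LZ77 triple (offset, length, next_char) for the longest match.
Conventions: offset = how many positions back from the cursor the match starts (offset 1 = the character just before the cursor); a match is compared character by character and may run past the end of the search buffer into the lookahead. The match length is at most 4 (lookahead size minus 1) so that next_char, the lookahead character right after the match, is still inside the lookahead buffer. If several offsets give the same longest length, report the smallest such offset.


Try each offset into the search buffer:
  offset=1 (pos 4, char 'f'): match length 0
  offset=2 (pos 3, char 'e'): match length 2
  offset=3 (pos 2, char 'f'): match length 0
  offset=4 (pos 1, char 'f'): match length 0
  offset=5 (pos 0, char 'e'): match length 3
Longest match has length 3 at offset 5.
next_char = character at position 5 + 3 = 8 -> 'f'

Best match: offset=5, length=3 (matching 'eff' starting at position 0)
LZ77 triple: (5, 3, 'f')


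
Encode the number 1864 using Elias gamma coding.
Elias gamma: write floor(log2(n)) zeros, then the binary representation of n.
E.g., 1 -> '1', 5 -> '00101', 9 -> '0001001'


num_bits = floor(log2(1864)) + 1 = 11
leading_zeros = num_bits - 1 = 10
binary(1864) = 11101001000

Elias gamma(1864) = '0000000000' + '11101001000' = 000000000011101001000 (21 bits)


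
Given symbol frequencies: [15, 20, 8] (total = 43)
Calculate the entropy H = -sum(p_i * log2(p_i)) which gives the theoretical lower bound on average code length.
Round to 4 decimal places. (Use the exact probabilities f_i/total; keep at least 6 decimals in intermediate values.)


Per-symbol terms -p_i * log2(p_i) with p_i = f_i/43:
  p = 15/43 = 0.348837: log2(p) = -1.519374, -p*log2(p) = 0.530014
  p = 20/43 = 0.465116: log2(p) = -1.104337, -p*log2(p) = 0.513645
  p = 8/43 = 0.186047: log2(p) = -2.426265, -p*log2(p) = 0.451398
H = 0.530014 + 0.513645 + 0.451398 = 1.495057

H = 1.4951 bits/symbol


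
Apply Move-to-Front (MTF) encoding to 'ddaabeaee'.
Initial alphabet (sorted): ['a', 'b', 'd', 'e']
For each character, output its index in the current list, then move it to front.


MTF encoding:
'd': index 2 in ['a', 'b', 'd', 'e'] -> ['d', 'a', 'b', 'e']
'd': index 0 in ['d', 'a', 'b', 'e'] -> ['d', 'a', 'b', 'e']
'a': index 1 in ['d', 'a', 'b', 'e'] -> ['a', 'd', 'b', 'e']
'a': index 0 in ['a', 'd', 'b', 'e'] -> ['a', 'd', 'b', 'e']
'b': index 2 in ['a', 'd', 'b', 'e'] -> ['b', 'a', 'd', 'e']
'e': index 3 in ['b', 'a', 'd', 'e'] -> ['e', 'b', 'a', 'd']
'a': index 2 in ['e', 'b', 'a', 'd'] -> ['a', 'e', 'b', 'd']
'e': index 1 in ['a', 'e', 'b', 'd'] -> ['e', 'a', 'b', 'd']
'e': index 0 in ['e', 'a', 'b', 'd'] -> ['e', 'a', 'b', 'd']


Output: [2, 0, 1, 0, 2, 3, 2, 1, 0]


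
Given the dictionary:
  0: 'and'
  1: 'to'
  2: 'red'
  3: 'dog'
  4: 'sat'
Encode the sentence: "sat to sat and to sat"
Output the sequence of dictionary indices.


Look up each word in the dictionary:
  'sat' -> 4
  'to' -> 1
  'sat' -> 4
  'and' -> 0
  'to' -> 1
  'sat' -> 4

Encoded: [4, 1, 4, 0, 1, 4]


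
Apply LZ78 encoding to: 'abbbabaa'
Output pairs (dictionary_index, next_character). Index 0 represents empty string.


LZ78 encoding steps:
Dictionary: {0: ''}
Step 1: w='' (idx 0), next='a' -> output (0, 'a'), add 'a' as idx 1
Step 2: w='' (idx 0), next='b' -> output (0, 'b'), add 'b' as idx 2
Step 3: w='b' (idx 2), next='b' -> output (2, 'b'), add 'bb' as idx 3
Step 4: w='a' (idx 1), next='b' -> output (1, 'b'), add 'ab' as idx 4
Step 5: w='a' (idx 1), next='a' -> output (1, 'a'), add 'aa' as idx 5


Encoded: [(0, 'a'), (0, 'b'), (2, 'b'), (1, 'b'), (1, 'a')]


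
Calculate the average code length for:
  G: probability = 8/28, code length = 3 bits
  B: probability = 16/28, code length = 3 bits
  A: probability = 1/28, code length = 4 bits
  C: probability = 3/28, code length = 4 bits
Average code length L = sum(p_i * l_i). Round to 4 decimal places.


Weighted contributions p_i * l_i:
  G: (8/28) * 3 = 24/28
  B: (16/28) * 3 = 48/28
  A: (1/28) * 4 = 4/28
  C: (3/28) * 4 = 12/28
Sum = (24 + 48 + 4 + 12)/28 = 88/28

L = 88/28 = 3.1429 bits/symbol


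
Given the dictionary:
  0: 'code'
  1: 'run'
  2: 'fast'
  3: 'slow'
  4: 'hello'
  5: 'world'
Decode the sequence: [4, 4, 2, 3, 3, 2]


Look up each index in the dictionary:
  4 -> 'hello'
  4 -> 'hello'
  2 -> 'fast'
  3 -> 'slow'
  3 -> 'slow'
  2 -> 'fast'

Decoded: "hello hello fast slow slow fast"


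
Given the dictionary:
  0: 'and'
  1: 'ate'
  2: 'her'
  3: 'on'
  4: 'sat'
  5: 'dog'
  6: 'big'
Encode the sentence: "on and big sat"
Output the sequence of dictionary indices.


Look up each word in the dictionary:
  'on' -> 3
  'and' -> 0
  'big' -> 6
  'sat' -> 4

Encoded: [3, 0, 6, 4]


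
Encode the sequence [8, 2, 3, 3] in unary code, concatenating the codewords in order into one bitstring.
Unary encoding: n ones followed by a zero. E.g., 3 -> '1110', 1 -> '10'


Encode each number as n ones followed by a terminating 0:
  8 -> 111111110 (9 bits)
  2 -> 110 (3 bits)
  3 -> 1110 (4 bits)
  3 -> 1110 (4 bits)
Total length = 9 + 3 + 4 + 4 = 20 bits.

Unary([8, 2, 3, 3]) = 11111111011011101110 (20 bits)


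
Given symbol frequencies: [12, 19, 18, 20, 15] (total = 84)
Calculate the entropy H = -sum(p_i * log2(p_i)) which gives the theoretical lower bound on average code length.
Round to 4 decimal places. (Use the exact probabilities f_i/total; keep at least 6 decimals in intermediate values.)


Per-symbol terms -p_i * log2(p_i) with p_i = f_i/84:
  p = 12/84 = 0.142857: log2(p) = -2.807355, -p*log2(p) = 0.401051
  p = 19/84 = 0.226190: log2(p) = -2.144390, -p*log2(p) = 0.485041
  p = 18/84 = 0.214286: log2(p) = -2.222392, -p*log2(p) = 0.476227
  p = 20/84 = 0.238095: log2(p) = -2.070389, -p*log2(p) = 0.492950
  p = 15/84 = 0.178571: log2(p) = -2.485427, -p*log2(p) = 0.443826
H = 0.401051 + 0.485041 + 0.476227 + 0.492950 + 0.443826 = 2.299095

H = 2.2991 bits/symbol


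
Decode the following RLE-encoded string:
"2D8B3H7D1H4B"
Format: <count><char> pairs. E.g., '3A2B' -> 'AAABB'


Expanding each <count><char> pair:
  2D -> 'DD'
  8B -> 'BBBBBBBB'
  3H -> 'HHH'
  7D -> 'DDDDDDD'
  1H -> 'H'
  4B -> 'BBBB'

Decoded = DDBBBBBBBBHHHDDDDDDDHBBBB


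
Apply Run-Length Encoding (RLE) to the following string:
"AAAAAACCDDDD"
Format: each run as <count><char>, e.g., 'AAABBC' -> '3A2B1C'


Scanning runs left to right:
  i=0: run of 'A' x 6 -> '6A'
  i=6: run of 'C' x 2 -> '2C'
  i=8: run of 'D' x 4 -> '4D'

RLE = 6A2C4D


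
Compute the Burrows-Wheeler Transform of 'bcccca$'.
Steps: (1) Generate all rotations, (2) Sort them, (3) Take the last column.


Rotations (sorted):
  0: $bcccca -> last char: a
  1: a$bcccc -> last char: c
  2: bcccca$ -> last char: $
  3: ca$bccc -> last char: c
  4: cca$bcc -> last char: c
  5: ccca$bc -> last char: c
  6: cccca$b -> last char: b


BWT = ac$cccb


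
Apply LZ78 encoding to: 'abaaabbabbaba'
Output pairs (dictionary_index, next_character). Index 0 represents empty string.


LZ78 encoding steps:
Dictionary: {0: ''}
Step 1: w='' (idx 0), next='a' -> output (0, 'a'), add 'a' as idx 1
Step 2: w='' (idx 0), next='b' -> output (0, 'b'), add 'b' as idx 2
Step 3: w='a' (idx 1), next='a' -> output (1, 'a'), add 'aa' as idx 3
Step 4: w='a' (idx 1), next='b' -> output (1, 'b'), add 'ab' as idx 4
Step 5: w='b' (idx 2), next='a' -> output (2, 'a'), add 'ba' as idx 5
Step 6: w='b' (idx 2), next='b' -> output (2, 'b'), add 'bb' as idx 6
Step 7: w='ab' (idx 4), next='a' -> output (4, 'a'), add 'aba' as idx 7


Encoded: [(0, 'a'), (0, 'b'), (1, 'a'), (1, 'b'), (2, 'a'), (2, 'b'), (4, 'a')]


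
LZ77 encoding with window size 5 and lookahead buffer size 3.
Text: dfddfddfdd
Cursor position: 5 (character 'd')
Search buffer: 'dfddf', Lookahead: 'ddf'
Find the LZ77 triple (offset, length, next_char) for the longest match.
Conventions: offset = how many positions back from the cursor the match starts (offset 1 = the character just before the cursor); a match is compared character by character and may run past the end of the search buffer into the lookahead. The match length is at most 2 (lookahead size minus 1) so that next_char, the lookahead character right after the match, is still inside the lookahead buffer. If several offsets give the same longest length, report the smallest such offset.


Try each offset into the search buffer:
  offset=1 (pos 4, char 'f'): match length 0
  offset=2 (pos 3, char 'd'): match length 1
  offset=3 (pos 2, char 'd'): match length 2
  offset=4 (pos 1, char 'f'): match length 0
  offset=5 (pos 0, char 'd'): match length 1
Longest match has length 2 at offset 3.
next_char = character at position 5 + 2 = 7 -> 'f'

Best match: offset=3, length=2 (matching 'dd' starting at position 2)
LZ77 triple: (3, 2, 'f')


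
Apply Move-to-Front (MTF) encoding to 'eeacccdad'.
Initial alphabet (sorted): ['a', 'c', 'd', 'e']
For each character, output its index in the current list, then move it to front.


MTF encoding:
'e': index 3 in ['a', 'c', 'd', 'e'] -> ['e', 'a', 'c', 'd']
'e': index 0 in ['e', 'a', 'c', 'd'] -> ['e', 'a', 'c', 'd']
'a': index 1 in ['e', 'a', 'c', 'd'] -> ['a', 'e', 'c', 'd']
'c': index 2 in ['a', 'e', 'c', 'd'] -> ['c', 'a', 'e', 'd']
'c': index 0 in ['c', 'a', 'e', 'd'] -> ['c', 'a', 'e', 'd']
'c': index 0 in ['c', 'a', 'e', 'd'] -> ['c', 'a', 'e', 'd']
'd': index 3 in ['c', 'a', 'e', 'd'] -> ['d', 'c', 'a', 'e']
'a': index 2 in ['d', 'c', 'a', 'e'] -> ['a', 'd', 'c', 'e']
'd': index 1 in ['a', 'd', 'c', 'e'] -> ['d', 'a', 'c', 'e']


Output: [3, 0, 1, 2, 0, 0, 3, 2, 1]


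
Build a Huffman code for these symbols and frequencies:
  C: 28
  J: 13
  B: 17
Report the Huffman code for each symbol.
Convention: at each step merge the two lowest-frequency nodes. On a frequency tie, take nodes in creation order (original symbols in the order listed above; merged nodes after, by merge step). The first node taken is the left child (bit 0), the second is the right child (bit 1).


Huffman tree construction:
Step 1: Merge J(13) + B(17) = 30
Step 2: Merge C(28) + (J+B)(30) = 58
Read each symbol's code off the tree from the root (left child = 0, right child = 1).

Codes:
  C: 0 (length 1)
  J: 10 (length 2)
  B: 11 (length 2)
Average code length: 88/58 = 1.5172 bits/symbol


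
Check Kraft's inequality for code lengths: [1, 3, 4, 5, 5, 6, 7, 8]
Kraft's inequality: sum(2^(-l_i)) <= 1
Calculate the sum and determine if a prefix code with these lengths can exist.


Sum = 2^(-1) + 2^(-3) + 2^(-4) + 2^(-5) + 2^(-5) + 2^(-6) + 2^(-7) + 2^(-8)
    = 0.5 + 0.125 + 0.0625 + 0.03125 + 0.03125 + 0.015625 + 0.0078125 + 0.00390625
    = 199/256 = 0.77734375
Since 0.77734375 <= 1, Kraft's inequality IS satisfied.
A prefix code with these lengths CAN exist.

Kraft sum = 0.77734375. Satisfied.


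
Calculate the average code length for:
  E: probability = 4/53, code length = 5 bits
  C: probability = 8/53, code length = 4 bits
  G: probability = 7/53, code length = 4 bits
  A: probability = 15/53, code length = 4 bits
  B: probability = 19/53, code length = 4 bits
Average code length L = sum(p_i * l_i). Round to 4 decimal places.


Weighted contributions p_i * l_i:
  E: (4/53) * 5 = 20/53
  C: (8/53) * 4 = 32/53
  G: (7/53) * 4 = 28/53
  A: (15/53) * 4 = 60/53
  B: (19/53) * 4 = 76/53
Sum = (20 + 32 + 28 + 60 + 76)/53 = 216/53

L = 216/53 = 4.0755 bits/symbol


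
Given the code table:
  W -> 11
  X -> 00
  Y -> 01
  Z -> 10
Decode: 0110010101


Decoding:
01 -> Y
10 -> Z
01 -> Y
01 -> Y
01 -> Y


Result: YZYYY


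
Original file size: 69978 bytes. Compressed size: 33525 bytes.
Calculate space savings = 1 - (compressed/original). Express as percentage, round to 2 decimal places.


ratio = compressed/original = 33525/69978 = 0.479079
savings = 1 - ratio = 1 - 0.479079 = 0.520921
as a percentage: 0.520921 * 100 = 52.09%

Space savings = 1 - 33525/69978 = 52.09%


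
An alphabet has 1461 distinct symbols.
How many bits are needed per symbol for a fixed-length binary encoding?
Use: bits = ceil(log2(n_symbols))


log2(1461) = 10.5127
Bracket: 2^10 = 1024 < 1461 <= 2^11 = 2048
So ceil(log2(1461)) = 11

bits = ceil(log2(1461)) = ceil(10.5127) = 11 bits


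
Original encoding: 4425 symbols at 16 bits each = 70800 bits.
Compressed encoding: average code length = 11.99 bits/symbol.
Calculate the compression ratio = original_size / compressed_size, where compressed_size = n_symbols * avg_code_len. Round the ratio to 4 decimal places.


original_size = n_symbols * orig_bits = 4425 * 16 = 70800 bits
compressed_size = n_symbols * avg_code_len = 4425 * 11.99 = 53055.75 bits
ratio = original_size / compressed_size = 70800 / 53055.75 = 1.3344

Compression ratio = 1.3344


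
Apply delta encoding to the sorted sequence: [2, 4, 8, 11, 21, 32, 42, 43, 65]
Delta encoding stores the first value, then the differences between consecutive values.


First value: 2
Deltas:
  4 - 2 = 2
  8 - 4 = 4
  11 - 8 = 3
  21 - 11 = 10
  32 - 21 = 11
  42 - 32 = 10
  43 - 42 = 1
  65 - 43 = 22


Delta encoded: [2, 2, 4, 3, 10, 11, 10, 1, 22]


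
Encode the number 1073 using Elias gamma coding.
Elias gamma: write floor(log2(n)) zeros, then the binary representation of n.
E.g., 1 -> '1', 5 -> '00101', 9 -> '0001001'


num_bits = floor(log2(1073)) + 1 = 11
leading_zeros = num_bits - 1 = 10
binary(1073) = 10000110001

Elias gamma(1073) = '0000000000' + '10000110001' = 000000000010000110001 (21 bits)


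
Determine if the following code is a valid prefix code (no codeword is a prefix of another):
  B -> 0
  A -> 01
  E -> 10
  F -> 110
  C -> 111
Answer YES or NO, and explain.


Checking each pair (does one codeword prefix another?):
  B='0' vs A='01': prefix -- VIOLATION

NO -- this is NOT a valid prefix code. B (0) is a prefix of A (01).


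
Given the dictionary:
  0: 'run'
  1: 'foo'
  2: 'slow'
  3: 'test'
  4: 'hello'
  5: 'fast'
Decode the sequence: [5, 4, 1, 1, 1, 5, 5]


Look up each index in the dictionary:
  5 -> 'fast'
  4 -> 'hello'
  1 -> 'foo'
  1 -> 'foo'
  1 -> 'foo'
  5 -> 'fast'
  5 -> 'fast'

Decoded: "fast hello foo foo foo fast fast"


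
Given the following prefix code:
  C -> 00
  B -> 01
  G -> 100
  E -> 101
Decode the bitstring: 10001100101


Decoding step by step:
Bits 100 -> G
Bits 01 -> B
Bits 100 -> G
Bits 101 -> E


Decoded message: GBGE


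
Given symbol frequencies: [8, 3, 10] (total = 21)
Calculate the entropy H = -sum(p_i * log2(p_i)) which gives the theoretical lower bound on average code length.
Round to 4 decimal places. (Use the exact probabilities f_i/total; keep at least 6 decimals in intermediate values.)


Per-symbol terms -p_i * log2(p_i) with p_i = f_i/21:
  p = 8/21 = 0.380952: log2(p) = -1.392317, -p*log2(p) = 0.530407
  p = 3/21 = 0.142857: log2(p) = -2.807355, -p*log2(p) = 0.401051
  p = 10/21 = 0.476190: log2(p) = -1.070389, -p*log2(p) = 0.509709
H = 0.530407 + 0.401051 + 0.509709 = 1.441167

H = 1.4412 bits/symbol


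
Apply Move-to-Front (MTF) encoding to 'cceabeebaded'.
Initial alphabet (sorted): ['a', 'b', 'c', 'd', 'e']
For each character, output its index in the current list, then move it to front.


MTF encoding:
'c': index 2 in ['a', 'b', 'c', 'd', 'e'] -> ['c', 'a', 'b', 'd', 'e']
'c': index 0 in ['c', 'a', 'b', 'd', 'e'] -> ['c', 'a', 'b', 'd', 'e']
'e': index 4 in ['c', 'a', 'b', 'd', 'e'] -> ['e', 'c', 'a', 'b', 'd']
'a': index 2 in ['e', 'c', 'a', 'b', 'd'] -> ['a', 'e', 'c', 'b', 'd']
'b': index 3 in ['a', 'e', 'c', 'b', 'd'] -> ['b', 'a', 'e', 'c', 'd']
'e': index 2 in ['b', 'a', 'e', 'c', 'd'] -> ['e', 'b', 'a', 'c', 'd']
'e': index 0 in ['e', 'b', 'a', 'c', 'd'] -> ['e', 'b', 'a', 'c', 'd']
'b': index 1 in ['e', 'b', 'a', 'c', 'd'] -> ['b', 'e', 'a', 'c', 'd']
'a': index 2 in ['b', 'e', 'a', 'c', 'd'] -> ['a', 'b', 'e', 'c', 'd']
'd': index 4 in ['a', 'b', 'e', 'c', 'd'] -> ['d', 'a', 'b', 'e', 'c']
'e': index 3 in ['d', 'a', 'b', 'e', 'c'] -> ['e', 'd', 'a', 'b', 'c']
'd': index 1 in ['e', 'd', 'a', 'b', 'c'] -> ['d', 'e', 'a', 'b', 'c']


Output: [2, 0, 4, 2, 3, 2, 0, 1, 2, 4, 3, 1]


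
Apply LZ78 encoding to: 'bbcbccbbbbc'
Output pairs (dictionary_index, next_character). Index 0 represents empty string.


LZ78 encoding steps:
Dictionary: {0: ''}
Step 1: w='' (idx 0), next='b' -> output (0, 'b'), add 'b' as idx 1
Step 2: w='b' (idx 1), next='c' -> output (1, 'c'), add 'bc' as idx 2
Step 3: w='bc' (idx 2), next='c' -> output (2, 'c'), add 'bcc' as idx 3
Step 4: w='b' (idx 1), next='b' -> output (1, 'b'), add 'bb' as idx 4
Step 5: w='bb' (idx 4), next='c' -> output (4, 'c'), add 'bbc' as idx 5


Encoded: [(0, 'b'), (1, 'c'), (2, 'c'), (1, 'b'), (4, 'c')]


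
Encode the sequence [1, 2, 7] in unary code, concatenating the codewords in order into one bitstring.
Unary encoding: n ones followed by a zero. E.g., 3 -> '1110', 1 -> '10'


Encode each number as n ones followed by a terminating 0:
  1 -> 10 (2 bits)
  2 -> 110 (3 bits)
  7 -> 11111110 (8 bits)
Total length = 2 + 3 + 8 = 13 bits.

Unary([1, 2, 7]) = 1011011111110 (13 bits)


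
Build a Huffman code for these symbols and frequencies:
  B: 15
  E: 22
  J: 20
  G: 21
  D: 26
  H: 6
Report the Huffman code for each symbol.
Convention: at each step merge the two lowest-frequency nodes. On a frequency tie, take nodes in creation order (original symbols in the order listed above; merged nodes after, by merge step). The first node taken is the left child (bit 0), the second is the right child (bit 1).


Huffman tree construction:
Step 1: Merge H(6) + B(15) = 21
Step 2: Merge J(20) + G(21) = 41
Step 3: Merge (H+B)(21) + E(22) = 43
Step 4: Merge D(26) + (J+G)(41) = 67
Step 5: Merge ((H+B)+E)(43) + (D+(J+G))(67) = 110
Read each symbol's code off the tree from the root (left child = 0, right child = 1).

Codes:
  B: 001 (length 3)
  E: 01 (length 2)
  J: 110 (length 3)
  G: 111 (length 3)
  D: 10 (length 2)
  H: 000 (length 3)
Average code length: 282/110 = 2.5636 bits/symbol


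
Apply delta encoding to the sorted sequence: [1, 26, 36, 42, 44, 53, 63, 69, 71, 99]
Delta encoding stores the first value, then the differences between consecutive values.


First value: 1
Deltas:
  26 - 1 = 25
  36 - 26 = 10
  42 - 36 = 6
  44 - 42 = 2
  53 - 44 = 9
  63 - 53 = 10
  69 - 63 = 6
  71 - 69 = 2
  99 - 71 = 28


Delta encoded: [1, 25, 10, 6, 2, 9, 10, 6, 2, 28]


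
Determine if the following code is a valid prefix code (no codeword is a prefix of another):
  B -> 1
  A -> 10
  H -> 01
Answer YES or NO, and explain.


Checking each pair (does one codeword prefix another?):
  B='1' vs A='10': prefix -- VIOLATION

NO -- this is NOT a valid prefix code. B (1) is a prefix of A (10).


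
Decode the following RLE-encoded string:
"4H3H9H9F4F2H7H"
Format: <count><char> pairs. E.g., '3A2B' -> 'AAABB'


Expanding each <count><char> pair:
  4H -> 'HHHH'
  3H -> 'HHH'
  9H -> 'HHHHHHHHH'
  9F -> 'FFFFFFFFF'
  4F -> 'FFFF'
  2H -> 'HH'
  7H -> 'HHHHHHH'

Decoded = HHHHHHHHHHHHHHHHFFFFFFFFFFFFFHHHHHHHHH


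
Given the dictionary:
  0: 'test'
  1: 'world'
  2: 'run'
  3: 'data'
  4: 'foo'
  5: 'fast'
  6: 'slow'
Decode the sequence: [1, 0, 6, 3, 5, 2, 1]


Look up each index in the dictionary:
  1 -> 'world'
  0 -> 'test'
  6 -> 'slow'
  3 -> 'data'
  5 -> 'fast'
  2 -> 'run'
  1 -> 'world'

Decoded: "world test slow data fast run world"


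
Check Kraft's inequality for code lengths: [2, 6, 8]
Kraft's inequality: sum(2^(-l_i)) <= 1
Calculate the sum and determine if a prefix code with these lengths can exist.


Sum = 2^(-2) + 2^(-6) + 2^(-8)
    = 0.25 + 0.015625 + 0.00390625
    = 69/256 = 0.26953125
Since 0.26953125 <= 1, Kraft's inequality IS satisfied.
A prefix code with these lengths CAN exist.

Kraft sum = 0.26953125. Satisfied.


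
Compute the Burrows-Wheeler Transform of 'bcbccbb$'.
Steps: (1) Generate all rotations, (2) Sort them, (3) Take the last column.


Rotations (sorted):
  0: $bcbccbb -> last char: b
  1: b$bcbccb -> last char: b
  2: bb$bcbcc -> last char: c
  3: bcbccbb$ -> last char: $
  4: bccbb$bc -> last char: c
  5: cbb$bcbc -> last char: c
  6: cbccbb$b -> last char: b
  7: ccbb$bcb -> last char: b


BWT = bbc$ccbb


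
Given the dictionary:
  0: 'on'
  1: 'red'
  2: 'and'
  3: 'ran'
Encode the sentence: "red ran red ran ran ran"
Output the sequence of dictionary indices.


Look up each word in the dictionary:
  'red' -> 1
  'ran' -> 3
  'red' -> 1
  'ran' -> 3
  'ran' -> 3
  'ran' -> 3

Encoded: [1, 3, 1, 3, 3, 3]


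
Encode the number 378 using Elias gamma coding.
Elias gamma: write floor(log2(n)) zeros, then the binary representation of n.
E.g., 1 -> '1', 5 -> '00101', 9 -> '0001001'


num_bits = floor(log2(378)) + 1 = 9
leading_zeros = num_bits - 1 = 8
binary(378) = 101111010

Elias gamma(378) = '00000000' + '101111010' = 00000000101111010 (17 bits)


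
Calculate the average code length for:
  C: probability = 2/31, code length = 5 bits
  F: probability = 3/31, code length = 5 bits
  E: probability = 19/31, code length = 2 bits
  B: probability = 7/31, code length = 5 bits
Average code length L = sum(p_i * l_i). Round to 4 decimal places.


Weighted contributions p_i * l_i:
  C: (2/31) * 5 = 10/31
  F: (3/31) * 5 = 15/31
  E: (19/31) * 2 = 38/31
  B: (7/31) * 5 = 35/31
Sum = (10 + 15 + 38 + 35)/31 = 98/31

L = 98/31 = 3.1613 bits/symbol


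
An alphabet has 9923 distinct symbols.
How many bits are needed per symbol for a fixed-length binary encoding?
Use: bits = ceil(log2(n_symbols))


log2(9923) = 13.2766
Bracket: 2^13 = 8192 < 9923 <= 2^14 = 16384
So ceil(log2(9923)) = 14

bits = ceil(log2(9923)) = ceil(13.2766) = 14 bits


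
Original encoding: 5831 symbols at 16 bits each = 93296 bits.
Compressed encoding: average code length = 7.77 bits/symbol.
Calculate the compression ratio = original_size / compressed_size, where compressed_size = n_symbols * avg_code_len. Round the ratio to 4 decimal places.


original_size = n_symbols * orig_bits = 5831 * 16 = 93296 bits
compressed_size = n_symbols * avg_code_len = 5831 * 7.77 = 45306.87 bits
ratio = original_size / compressed_size = 93296 / 45306.87 = 2.0592

Compression ratio = 2.0592


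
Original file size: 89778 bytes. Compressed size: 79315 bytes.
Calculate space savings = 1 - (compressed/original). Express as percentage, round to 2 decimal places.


ratio = compressed/original = 79315/89778 = 0.883457
savings = 1 - ratio = 1 - 0.883457 = 0.116543
as a percentage: 0.116543 * 100 = 11.65%

Space savings = 1 - 79315/89778 = 11.65%


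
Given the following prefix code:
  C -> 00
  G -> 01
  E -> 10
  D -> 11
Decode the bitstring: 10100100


Decoding step by step:
Bits 10 -> E
Bits 10 -> E
Bits 01 -> G
Bits 00 -> C


Decoded message: EEGC


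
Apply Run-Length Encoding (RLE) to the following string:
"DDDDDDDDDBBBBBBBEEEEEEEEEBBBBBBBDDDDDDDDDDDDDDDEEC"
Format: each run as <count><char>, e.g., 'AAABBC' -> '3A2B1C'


Scanning runs left to right:
  i=0: run of 'D' x 9 -> '9D'
  i=9: run of 'B' x 7 -> '7B'
  i=16: run of 'E' x 9 -> '9E'
  i=25: run of 'B' x 7 -> '7B'
  i=32: run of 'D' x 15 -> '15D'
  i=47: run of 'E' x 2 -> '2E'
  i=49: run of 'C' x 1 -> '1C'

RLE = 9D7B9E7B15D2E1C


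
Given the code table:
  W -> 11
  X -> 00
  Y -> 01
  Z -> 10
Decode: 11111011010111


Decoding:
11 -> W
11 -> W
10 -> Z
11 -> W
01 -> Y
01 -> Y
11 -> W


Result: WWZWYYW


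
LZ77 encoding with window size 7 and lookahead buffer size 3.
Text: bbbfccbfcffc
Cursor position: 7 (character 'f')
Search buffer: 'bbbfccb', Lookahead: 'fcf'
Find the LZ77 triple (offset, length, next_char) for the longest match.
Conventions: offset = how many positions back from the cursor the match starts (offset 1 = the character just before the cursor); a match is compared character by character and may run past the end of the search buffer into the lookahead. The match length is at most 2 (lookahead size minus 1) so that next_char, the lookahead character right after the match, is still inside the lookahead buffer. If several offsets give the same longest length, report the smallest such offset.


Try each offset into the search buffer:
  offset=1 (pos 6, char 'b'): match length 0
  offset=2 (pos 5, char 'c'): match length 0
  offset=3 (pos 4, char 'c'): match length 0
  offset=4 (pos 3, char 'f'): match length 2
  offset=5 (pos 2, char 'b'): match length 0
  offset=6 (pos 1, char 'b'): match length 0
  offset=7 (pos 0, char 'b'): match length 0
Longest match has length 2 at offset 4.
next_char = character at position 7 + 2 = 9 -> 'f'

Best match: offset=4, length=2 (matching 'fc' starting at position 3)
LZ77 triple: (4, 2, 'f')


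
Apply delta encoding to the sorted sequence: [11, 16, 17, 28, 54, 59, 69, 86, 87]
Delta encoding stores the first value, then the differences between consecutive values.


First value: 11
Deltas:
  16 - 11 = 5
  17 - 16 = 1
  28 - 17 = 11
  54 - 28 = 26
  59 - 54 = 5
  69 - 59 = 10
  86 - 69 = 17
  87 - 86 = 1


Delta encoded: [11, 5, 1, 11, 26, 5, 10, 17, 1]


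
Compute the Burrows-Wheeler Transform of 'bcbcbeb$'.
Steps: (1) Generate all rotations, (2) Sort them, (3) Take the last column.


Rotations (sorted):
  0: $bcbcbeb -> last char: b
  1: b$bcbcbe -> last char: e
  2: bcbcbeb$ -> last char: $
  3: bcbeb$bc -> last char: c
  4: beb$bcbc -> last char: c
  5: cbcbeb$b -> last char: b
  6: cbeb$bcb -> last char: b
  7: eb$bcbcb -> last char: b


BWT = be$ccbbb


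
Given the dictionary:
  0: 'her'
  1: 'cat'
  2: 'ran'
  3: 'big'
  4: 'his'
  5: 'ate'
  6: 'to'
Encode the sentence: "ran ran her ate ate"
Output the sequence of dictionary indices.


Look up each word in the dictionary:
  'ran' -> 2
  'ran' -> 2
  'her' -> 0
  'ate' -> 5
  'ate' -> 5

Encoded: [2, 2, 0, 5, 5]


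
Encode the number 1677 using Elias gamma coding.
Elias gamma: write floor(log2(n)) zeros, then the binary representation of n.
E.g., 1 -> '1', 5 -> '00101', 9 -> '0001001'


num_bits = floor(log2(1677)) + 1 = 11
leading_zeros = num_bits - 1 = 10
binary(1677) = 11010001101

Elias gamma(1677) = '0000000000' + '11010001101' = 000000000011010001101 (21 bits)


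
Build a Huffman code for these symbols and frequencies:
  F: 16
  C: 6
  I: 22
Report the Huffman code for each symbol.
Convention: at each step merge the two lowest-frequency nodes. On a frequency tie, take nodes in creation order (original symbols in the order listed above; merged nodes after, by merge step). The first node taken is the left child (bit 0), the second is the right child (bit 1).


Huffman tree construction:
Step 1: Merge C(6) + F(16) = 22
Step 2: Merge I(22) + (C+F)(22) = 44
Read each symbol's code off the tree from the root (left child = 0, right child = 1).

Codes:
  F: 11 (length 2)
  C: 10 (length 2)
  I: 0 (length 1)
Average code length: 66/44 = 1.5000 bits/symbol


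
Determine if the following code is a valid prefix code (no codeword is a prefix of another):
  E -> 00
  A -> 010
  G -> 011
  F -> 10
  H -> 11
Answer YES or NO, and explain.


Checking each pair (does one codeword prefix another?):
  E='00' vs A='010': no prefix
  E='00' vs G='011': no prefix
  E='00' vs F='10': no prefix
  E='00' vs H='11': no prefix
  A='010' vs E='00': no prefix
  A='010' vs G='011': no prefix
  A='010' vs F='10': no prefix
  A='010' vs H='11': no prefix
  G='011' vs E='00': no prefix
  G='011' vs A='010': no prefix
  G='011' vs F='10': no prefix
  G='011' vs H='11': no prefix
  F='10' vs E='00': no prefix
  F='10' vs A='010': no prefix
  F='10' vs G='011': no prefix
  F='10' vs H='11': no prefix
  H='11' vs E='00': no prefix
  H='11' vs A='010': no prefix
  H='11' vs G='011': no prefix
  H='11' vs F='10': no prefix
No violation found over all pairs.

YES -- this is a valid prefix code. No codeword is a prefix of any other codeword.


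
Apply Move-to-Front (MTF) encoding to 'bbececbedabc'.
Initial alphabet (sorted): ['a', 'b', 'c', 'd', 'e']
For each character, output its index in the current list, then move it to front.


MTF encoding:
'b': index 1 in ['a', 'b', 'c', 'd', 'e'] -> ['b', 'a', 'c', 'd', 'e']
'b': index 0 in ['b', 'a', 'c', 'd', 'e'] -> ['b', 'a', 'c', 'd', 'e']
'e': index 4 in ['b', 'a', 'c', 'd', 'e'] -> ['e', 'b', 'a', 'c', 'd']
'c': index 3 in ['e', 'b', 'a', 'c', 'd'] -> ['c', 'e', 'b', 'a', 'd']
'e': index 1 in ['c', 'e', 'b', 'a', 'd'] -> ['e', 'c', 'b', 'a', 'd']
'c': index 1 in ['e', 'c', 'b', 'a', 'd'] -> ['c', 'e', 'b', 'a', 'd']
'b': index 2 in ['c', 'e', 'b', 'a', 'd'] -> ['b', 'c', 'e', 'a', 'd']
'e': index 2 in ['b', 'c', 'e', 'a', 'd'] -> ['e', 'b', 'c', 'a', 'd']
'd': index 4 in ['e', 'b', 'c', 'a', 'd'] -> ['d', 'e', 'b', 'c', 'a']
'a': index 4 in ['d', 'e', 'b', 'c', 'a'] -> ['a', 'd', 'e', 'b', 'c']
'b': index 3 in ['a', 'd', 'e', 'b', 'c'] -> ['b', 'a', 'd', 'e', 'c']
'c': index 4 in ['b', 'a', 'd', 'e', 'c'] -> ['c', 'b', 'a', 'd', 'e']


Output: [1, 0, 4, 3, 1, 1, 2, 2, 4, 4, 3, 4]


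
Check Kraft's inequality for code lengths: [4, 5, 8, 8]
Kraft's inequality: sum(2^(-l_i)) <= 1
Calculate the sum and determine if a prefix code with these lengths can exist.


Sum = 2^(-4) + 2^(-5) + 2^(-8) + 2^(-8)
    = 0.0625 + 0.03125 + 0.00390625 + 0.00390625
    = 26/256 = 0.1015625
Since 0.1015625 <= 1, Kraft's inequality IS satisfied.
A prefix code with these lengths CAN exist.

Kraft sum = 0.1015625. Satisfied.


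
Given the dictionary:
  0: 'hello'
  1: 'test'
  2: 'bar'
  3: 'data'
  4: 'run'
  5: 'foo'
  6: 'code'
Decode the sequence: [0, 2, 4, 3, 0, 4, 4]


Look up each index in the dictionary:
  0 -> 'hello'
  2 -> 'bar'
  4 -> 'run'
  3 -> 'data'
  0 -> 'hello'
  4 -> 'run'
  4 -> 'run'

Decoded: "hello bar run data hello run run"


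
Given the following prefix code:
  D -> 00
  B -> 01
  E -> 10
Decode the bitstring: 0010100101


Decoding step by step:
Bits 00 -> D
Bits 10 -> E
Bits 10 -> E
Bits 01 -> B
Bits 01 -> B


Decoded message: DEEBB


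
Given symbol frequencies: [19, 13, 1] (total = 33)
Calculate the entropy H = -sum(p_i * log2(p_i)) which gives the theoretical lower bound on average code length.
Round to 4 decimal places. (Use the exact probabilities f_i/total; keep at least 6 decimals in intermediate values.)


Per-symbol terms -p_i * log2(p_i) with p_i = f_i/33:
  p = 19/33 = 0.575758: log2(p) = -0.796467, -p*log2(p) = 0.458572
  p = 13/33 = 0.393939: log2(p) = -1.343954, -p*log2(p) = 0.529437
  p = 1/33 = 0.030303: log2(p) = -5.044394, -p*log2(p) = 0.152860
H = 0.458572 + 0.529437 + 0.152860 = 1.140869

H = 1.1409 bits/symbol


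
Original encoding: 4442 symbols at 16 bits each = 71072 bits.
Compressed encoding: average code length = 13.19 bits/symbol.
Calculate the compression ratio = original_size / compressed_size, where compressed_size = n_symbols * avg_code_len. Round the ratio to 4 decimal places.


original_size = n_symbols * orig_bits = 4442 * 16 = 71072 bits
compressed_size = n_symbols * avg_code_len = 4442 * 13.19 = 58589.98 bits
ratio = original_size / compressed_size = 71072 / 58589.98 = 1.213

Compression ratio = 1.213


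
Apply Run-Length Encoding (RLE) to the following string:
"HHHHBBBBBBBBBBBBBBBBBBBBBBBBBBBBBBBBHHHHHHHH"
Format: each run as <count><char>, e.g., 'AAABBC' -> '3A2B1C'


Scanning runs left to right:
  i=0: run of 'H' x 4 -> '4H'
  i=4: run of 'B' x 32 -> '32B'
  i=36: run of 'H' x 8 -> '8H'

RLE = 4H32B8H


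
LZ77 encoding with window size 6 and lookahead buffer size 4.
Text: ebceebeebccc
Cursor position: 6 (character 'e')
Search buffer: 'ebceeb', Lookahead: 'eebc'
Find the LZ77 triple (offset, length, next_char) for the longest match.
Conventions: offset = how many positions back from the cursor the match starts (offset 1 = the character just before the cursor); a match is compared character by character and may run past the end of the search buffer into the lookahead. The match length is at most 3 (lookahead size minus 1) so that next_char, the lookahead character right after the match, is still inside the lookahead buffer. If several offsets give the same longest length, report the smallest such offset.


Try each offset into the search buffer:
  offset=1 (pos 5, char 'b'): match length 0
  offset=2 (pos 4, char 'e'): match length 1
  offset=3 (pos 3, char 'e'): match length 3
  offset=4 (pos 2, char 'c'): match length 0
  offset=5 (pos 1, char 'b'): match length 0
  offset=6 (pos 0, char 'e'): match length 1
Longest match has length 3 at offset 3.
next_char = character at position 6 + 3 = 9 -> 'c'

Best match: offset=3, length=3 (matching 'eeb' starting at position 3)
LZ77 triple: (3, 3, 'c')


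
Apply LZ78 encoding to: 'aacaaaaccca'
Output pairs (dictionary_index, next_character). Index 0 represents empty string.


LZ78 encoding steps:
Dictionary: {0: ''}
Step 1: w='' (idx 0), next='a' -> output (0, 'a'), add 'a' as idx 1
Step 2: w='a' (idx 1), next='c' -> output (1, 'c'), add 'ac' as idx 2
Step 3: w='a' (idx 1), next='a' -> output (1, 'a'), add 'aa' as idx 3
Step 4: w='aa' (idx 3), next='c' -> output (3, 'c'), add 'aac' as idx 4
Step 5: w='' (idx 0), next='c' -> output (0, 'c'), add 'c' as idx 5
Step 6: w='c' (idx 5), next='a' -> output (5, 'a'), add 'ca' as idx 6


Encoded: [(0, 'a'), (1, 'c'), (1, 'a'), (3, 'c'), (0, 'c'), (5, 'a')]


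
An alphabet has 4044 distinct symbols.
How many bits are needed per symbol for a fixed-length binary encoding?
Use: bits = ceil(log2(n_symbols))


log2(4044) = 11.9816
Bracket: 2^11 = 2048 < 4044 <= 2^12 = 4096
So ceil(log2(4044)) = 12

bits = ceil(log2(4044)) = ceil(11.9816) = 12 bits


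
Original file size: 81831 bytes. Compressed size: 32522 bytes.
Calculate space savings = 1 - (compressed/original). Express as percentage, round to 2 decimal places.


ratio = compressed/original = 32522/81831 = 0.397429
savings = 1 - ratio = 1 - 0.397429 = 0.602571
as a percentage: 0.602571 * 100 = 60.26%

Space savings = 1 - 32522/81831 = 60.26%


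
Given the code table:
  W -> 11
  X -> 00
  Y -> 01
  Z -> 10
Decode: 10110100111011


Decoding:
10 -> Z
11 -> W
01 -> Y
00 -> X
11 -> W
10 -> Z
11 -> W


Result: ZWYXWZW


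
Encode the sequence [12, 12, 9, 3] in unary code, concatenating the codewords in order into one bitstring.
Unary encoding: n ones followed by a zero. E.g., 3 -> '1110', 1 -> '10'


Encode each number as n ones followed by a terminating 0:
  12 -> 1111111111110 (13 bits)
  12 -> 1111111111110 (13 bits)
  9 -> 1111111110 (10 bits)
  3 -> 1110 (4 bits)
Total length = 13 + 13 + 10 + 4 = 40 bits.

Unary([12, 12, 9, 3]) = 1111111111110111111111111011111111101110 (40 bits)


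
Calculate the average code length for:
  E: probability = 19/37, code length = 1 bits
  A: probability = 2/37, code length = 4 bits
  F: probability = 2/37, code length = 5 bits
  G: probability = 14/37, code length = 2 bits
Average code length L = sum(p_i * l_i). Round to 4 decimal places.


Weighted contributions p_i * l_i:
  E: (19/37) * 1 = 19/37
  A: (2/37) * 4 = 8/37
  F: (2/37) * 5 = 10/37
  G: (14/37) * 2 = 28/37
Sum = (19 + 8 + 10 + 28)/37 = 65/37

L = 65/37 = 1.7568 bits/symbol


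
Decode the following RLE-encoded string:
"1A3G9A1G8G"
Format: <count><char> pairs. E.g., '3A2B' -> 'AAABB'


Expanding each <count><char> pair:
  1A -> 'A'
  3G -> 'GGG'
  9A -> 'AAAAAAAAA'
  1G -> 'G'
  8G -> 'GGGGGGGG'

Decoded = AGGGAAAAAAAAAGGGGGGGGG


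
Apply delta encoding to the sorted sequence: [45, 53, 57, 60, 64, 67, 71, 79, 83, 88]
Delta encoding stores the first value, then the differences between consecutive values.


First value: 45
Deltas:
  53 - 45 = 8
  57 - 53 = 4
  60 - 57 = 3
  64 - 60 = 4
  67 - 64 = 3
  71 - 67 = 4
  79 - 71 = 8
  83 - 79 = 4
  88 - 83 = 5


Delta encoded: [45, 8, 4, 3, 4, 3, 4, 8, 4, 5]


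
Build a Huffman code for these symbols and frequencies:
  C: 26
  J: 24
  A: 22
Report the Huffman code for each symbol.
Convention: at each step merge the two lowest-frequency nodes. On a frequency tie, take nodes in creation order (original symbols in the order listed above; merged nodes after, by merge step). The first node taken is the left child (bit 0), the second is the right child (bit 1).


Huffman tree construction:
Step 1: Merge A(22) + J(24) = 46
Step 2: Merge C(26) + (A+J)(46) = 72
Read each symbol's code off the tree from the root (left child = 0, right child = 1).

Codes:
  C: 0 (length 1)
  J: 11 (length 2)
  A: 10 (length 2)
Average code length: 118/72 = 1.6389 bits/symbol


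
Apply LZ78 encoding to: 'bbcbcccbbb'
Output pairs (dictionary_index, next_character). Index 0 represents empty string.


LZ78 encoding steps:
Dictionary: {0: ''}
Step 1: w='' (idx 0), next='b' -> output (0, 'b'), add 'b' as idx 1
Step 2: w='b' (idx 1), next='c' -> output (1, 'c'), add 'bc' as idx 2
Step 3: w='bc' (idx 2), next='c' -> output (2, 'c'), add 'bcc' as idx 3
Step 4: w='' (idx 0), next='c' -> output (0, 'c'), add 'c' as idx 4
Step 5: w='b' (idx 1), next='b' -> output (1, 'b'), add 'bb' as idx 5
Step 6: w='b' (idx 1), end of input -> output (1, '')


Encoded: [(0, 'b'), (1, 'c'), (2, 'c'), (0, 'c'), (1, 'b'), (1, '')]


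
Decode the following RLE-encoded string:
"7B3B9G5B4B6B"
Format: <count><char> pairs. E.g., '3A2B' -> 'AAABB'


Expanding each <count><char> pair:
  7B -> 'BBBBBBB'
  3B -> 'BBB'
  9G -> 'GGGGGGGGG'
  5B -> 'BBBBB'
  4B -> 'BBBB'
  6B -> 'BBBBBB'

Decoded = BBBBBBBBBBGGGGGGGGGBBBBBBBBBBBBBBB


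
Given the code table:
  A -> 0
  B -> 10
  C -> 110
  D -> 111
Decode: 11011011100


Decoding:
110 -> C
110 -> C
111 -> D
0 -> A
0 -> A


Result: CCDAA


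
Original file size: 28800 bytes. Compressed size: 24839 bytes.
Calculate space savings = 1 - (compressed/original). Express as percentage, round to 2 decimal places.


ratio = compressed/original = 24839/28800 = 0.862465
savings = 1 - ratio = 1 - 0.862465 = 0.137535
as a percentage: 0.137535 * 100 = 13.75%

Space savings = 1 - 24839/28800 = 13.75%


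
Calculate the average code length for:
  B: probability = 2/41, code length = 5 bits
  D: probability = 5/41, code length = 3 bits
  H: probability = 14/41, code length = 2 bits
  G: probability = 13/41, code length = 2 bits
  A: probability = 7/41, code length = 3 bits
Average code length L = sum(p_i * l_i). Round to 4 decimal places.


Weighted contributions p_i * l_i:
  B: (2/41) * 5 = 10/41
  D: (5/41) * 3 = 15/41
  H: (14/41) * 2 = 28/41
  G: (13/41) * 2 = 26/41
  A: (7/41) * 3 = 21/41
Sum = (10 + 15 + 28 + 26 + 21)/41 = 100/41

L = 100/41 = 2.4390 bits/symbol


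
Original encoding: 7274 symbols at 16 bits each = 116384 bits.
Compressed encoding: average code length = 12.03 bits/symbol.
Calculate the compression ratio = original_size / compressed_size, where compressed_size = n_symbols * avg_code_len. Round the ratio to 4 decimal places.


original_size = n_symbols * orig_bits = 7274 * 16 = 116384 bits
compressed_size = n_symbols * avg_code_len = 7274 * 12.03 = 87506.22 bits
ratio = original_size / compressed_size = 116384 / 87506.22 = 1.33

Compression ratio = 1.33


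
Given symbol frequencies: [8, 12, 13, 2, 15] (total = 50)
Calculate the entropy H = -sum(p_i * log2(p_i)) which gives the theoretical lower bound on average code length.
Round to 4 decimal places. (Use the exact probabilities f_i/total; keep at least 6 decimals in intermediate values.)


Per-symbol terms -p_i * log2(p_i) with p_i = f_i/50:
  p = 8/50 = 0.160000: log2(p) = -2.643856, -p*log2(p) = 0.423017
  p = 12/50 = 0.240000: log2(p) = -2.058894, -p*log2(p) = 0.494134
  p = 13/50 = 0.260000: log2(p) = -1.943416, -p*log2(p) = 0.505288
  p = 2/50 = 0.040000: log2(p) = -4.643856, -p*log2(p) = 0.185754
  p = 15/50 = 0.300000: log2(p) = -1.736966, -p*log2(p) = 0.521090
H = 0.423017 + 0.494134 + 0.505288 + 0.185754 + 0.521090 = 2.129283

H = 2.1293 bits/symbol


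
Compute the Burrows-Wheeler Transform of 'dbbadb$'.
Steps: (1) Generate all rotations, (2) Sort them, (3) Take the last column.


Rotations (sorted):
  0: $dbbadb -> last char: b
  1: adb$dbb -> last char: b
  2: b$dbbad -> last char: d
  3: badb$db -> last char: b
  4: bbadb$d -> last char: d
  5: db$dbba -> last char: a
  6: dbbadb$ -> last char: $


BWT = bbdbda$
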